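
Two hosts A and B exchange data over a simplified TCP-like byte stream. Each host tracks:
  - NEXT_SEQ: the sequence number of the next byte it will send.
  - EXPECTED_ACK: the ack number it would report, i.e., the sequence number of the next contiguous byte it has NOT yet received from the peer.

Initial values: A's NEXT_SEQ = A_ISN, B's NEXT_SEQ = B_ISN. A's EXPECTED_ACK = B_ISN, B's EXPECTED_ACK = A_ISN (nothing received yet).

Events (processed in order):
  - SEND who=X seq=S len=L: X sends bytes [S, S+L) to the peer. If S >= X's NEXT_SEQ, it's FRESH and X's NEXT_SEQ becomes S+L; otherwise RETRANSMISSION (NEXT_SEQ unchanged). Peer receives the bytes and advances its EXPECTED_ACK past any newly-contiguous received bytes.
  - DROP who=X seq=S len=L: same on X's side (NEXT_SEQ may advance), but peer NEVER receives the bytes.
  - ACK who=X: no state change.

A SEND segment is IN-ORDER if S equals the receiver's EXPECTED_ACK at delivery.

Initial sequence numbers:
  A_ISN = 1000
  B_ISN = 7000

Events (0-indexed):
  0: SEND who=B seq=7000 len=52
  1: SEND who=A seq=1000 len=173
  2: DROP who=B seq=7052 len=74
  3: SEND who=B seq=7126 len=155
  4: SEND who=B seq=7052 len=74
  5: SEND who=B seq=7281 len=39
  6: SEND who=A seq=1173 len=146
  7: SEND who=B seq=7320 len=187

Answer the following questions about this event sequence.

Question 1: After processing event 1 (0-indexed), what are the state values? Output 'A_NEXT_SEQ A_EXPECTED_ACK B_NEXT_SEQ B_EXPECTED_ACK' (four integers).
After event 0: A_seq=1000 A_ack=7052 B_seq=7052 B_ack=1000
After event 1: A_seq=1173 A_ack=7052 B_seq=7052 B_ack=1173

1173 7052 7052 1173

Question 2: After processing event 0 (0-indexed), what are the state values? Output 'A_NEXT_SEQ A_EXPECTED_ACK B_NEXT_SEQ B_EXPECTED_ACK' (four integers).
After event 0: A_seq=1000 A_ack=7052 B_seq=7052 B_ack=1000

1000 7052 7052 1000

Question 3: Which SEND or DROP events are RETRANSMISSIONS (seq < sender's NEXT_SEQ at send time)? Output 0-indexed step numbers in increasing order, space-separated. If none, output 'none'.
Answer: 4

Derivation:
Step 0: SEND seq=7000 -> fresh
Step 1: SEND seq=1000 -> fresh
Step 2: DROP seq=7052 -> fresh
Step 3: SEND seq=7126 -> fresh
Step 4: SEND seq=7052 -> retransmit
Step 5: SEND seq=7281 -> fresh
Step 6: SEND seq=1173 -> fresh
Step 7: SEND seq=7320 -> fresh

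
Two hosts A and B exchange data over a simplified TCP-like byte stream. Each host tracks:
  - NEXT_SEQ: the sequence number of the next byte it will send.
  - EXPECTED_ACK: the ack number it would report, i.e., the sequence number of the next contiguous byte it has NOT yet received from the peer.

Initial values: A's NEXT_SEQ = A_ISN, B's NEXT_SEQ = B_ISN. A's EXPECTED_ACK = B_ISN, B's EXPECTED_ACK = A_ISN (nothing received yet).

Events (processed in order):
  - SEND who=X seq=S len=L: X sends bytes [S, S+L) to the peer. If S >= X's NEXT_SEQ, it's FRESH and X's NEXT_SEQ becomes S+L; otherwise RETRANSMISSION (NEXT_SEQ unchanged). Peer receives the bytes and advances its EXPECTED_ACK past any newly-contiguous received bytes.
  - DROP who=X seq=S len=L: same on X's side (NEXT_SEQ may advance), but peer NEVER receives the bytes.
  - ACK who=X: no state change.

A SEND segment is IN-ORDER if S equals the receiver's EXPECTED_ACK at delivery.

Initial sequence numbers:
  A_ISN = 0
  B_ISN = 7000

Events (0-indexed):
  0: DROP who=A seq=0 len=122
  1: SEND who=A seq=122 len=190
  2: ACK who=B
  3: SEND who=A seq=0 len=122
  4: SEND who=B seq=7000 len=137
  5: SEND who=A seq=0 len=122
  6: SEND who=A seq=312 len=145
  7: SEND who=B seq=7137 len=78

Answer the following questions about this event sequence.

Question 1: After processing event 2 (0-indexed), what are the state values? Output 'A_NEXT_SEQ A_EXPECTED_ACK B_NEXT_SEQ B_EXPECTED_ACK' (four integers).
After event 0: A_seq=122 A_ack=7000 B_seq=7000 B_ack=0
After event 1: A_seq=312 A_ack=7000 B_seq=7000 B_ack=0
After event 2: A_seq=312 A_ack=7000 B_seq=7000 B_ack=0

312 7000 7000 0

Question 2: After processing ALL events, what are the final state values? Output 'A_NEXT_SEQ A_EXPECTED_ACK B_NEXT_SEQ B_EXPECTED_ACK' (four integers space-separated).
Answer: 457 7215 7215 457

Derivation:
After event 0: A_seq=122 A_ack=7000 B_seq=7000 B_ack=0
After event 1: A_seq=312 A_ack=7000 B_seq=7000 B_ack=0
After event 2: A_seq=312 A_ack=7000 B_seq=7000 B_ack=0
After event 3: A_seq=312 A_ack=7000 B_seq=7000 B_ack=312
After event 4: A_seq=312 A_ack=7137 B_seq=7137 B_ack=312
After event 5: A_seq=312 A_ack=7137 B_seq=7137 B_ack=312
After event 6: A_seq=457 A_ack=7137 B_seq=7137 B_ack=457
After event 7: A_seq=457 A_ack=7215 B_seq=7215 B_ack=457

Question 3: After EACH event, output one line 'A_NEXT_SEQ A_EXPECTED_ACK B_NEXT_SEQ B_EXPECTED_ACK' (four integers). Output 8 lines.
122 7000 7000 0
312 7000 7000 0
312 7000 7000 0
312 7000 7000 312
312 7137 7137 312
312 7137 7137 312
457 7137 7137 457
457 7215 7215 457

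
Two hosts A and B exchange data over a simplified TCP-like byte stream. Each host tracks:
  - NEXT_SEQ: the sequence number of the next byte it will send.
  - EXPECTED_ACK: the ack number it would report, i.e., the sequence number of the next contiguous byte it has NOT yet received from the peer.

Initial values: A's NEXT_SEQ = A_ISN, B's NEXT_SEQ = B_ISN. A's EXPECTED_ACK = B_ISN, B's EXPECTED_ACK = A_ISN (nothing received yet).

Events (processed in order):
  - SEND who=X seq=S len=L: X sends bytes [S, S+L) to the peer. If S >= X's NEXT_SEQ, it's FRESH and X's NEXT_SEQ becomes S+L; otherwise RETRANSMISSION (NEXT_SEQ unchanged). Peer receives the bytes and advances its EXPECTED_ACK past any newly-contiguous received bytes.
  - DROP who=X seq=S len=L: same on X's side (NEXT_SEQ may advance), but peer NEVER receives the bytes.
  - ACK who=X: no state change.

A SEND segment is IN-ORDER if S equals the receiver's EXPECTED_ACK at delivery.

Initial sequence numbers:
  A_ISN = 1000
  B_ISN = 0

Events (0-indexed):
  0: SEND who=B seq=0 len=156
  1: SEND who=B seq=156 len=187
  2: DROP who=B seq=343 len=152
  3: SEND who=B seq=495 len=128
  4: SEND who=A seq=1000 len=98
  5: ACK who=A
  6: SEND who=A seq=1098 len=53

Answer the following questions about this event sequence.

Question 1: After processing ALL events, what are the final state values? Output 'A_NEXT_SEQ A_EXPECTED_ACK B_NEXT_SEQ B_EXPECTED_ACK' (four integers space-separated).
After event 0: A_seq=1000 A_ack=156 B_seq=156 B_ack=1000
After event 1: A_seq=1000 A_ack=343 B_seq=343 B_ack=1000
After event 2: A_seq=1000 A_ack=343 B_seq=495 B_ack=1000
After event 3: A_seq=1000 A_ack=343 B_seq=623 B_ack=1000
After event 4: A_seq=1098 A_ack=343 B_seq=623 B_ack=1098
After event 5: A_seq=1098 A_ack=343 B_seq=623 B_ack=1098
After event 6: A_seq=1151 A_ack=343 B_seq=623 B_ack=1151

Answer: 1151 343 623 1151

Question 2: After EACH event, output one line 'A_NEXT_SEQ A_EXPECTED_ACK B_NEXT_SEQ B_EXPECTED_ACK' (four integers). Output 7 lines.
1000 156 156 1000
1000 343 343 1000
1000 343 495 1000
1000 343 623 1000
1098 343 623 1098
1098 343 623 1098
1151 343 623 1151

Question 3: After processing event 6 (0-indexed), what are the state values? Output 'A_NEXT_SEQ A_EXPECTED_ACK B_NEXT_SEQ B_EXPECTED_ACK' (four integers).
After event 0: A_seq=1000 A_ack=156 B_seq=156 B_ack=1000
After event 1: A_seq=1000 A_ack=343 B_seq=343 B_ack=1000
After event 2: A_seq=1000 A_ack=343 B_seq=495 B_ack=1000
After event 3: A_seq=1000 A_ack=343 B_seq=623 B_ack=1000
After event 4: A_seq=1098 A_ack=343 B_seq=623 B_ack=1098
After event 5: A_seq=1098 A_ack=343 B_seq=623 B_ack=1098
After event 6: A_seq=1151 A_ack=343 B_seq=623 B_ack=1151

1151 343 623 1151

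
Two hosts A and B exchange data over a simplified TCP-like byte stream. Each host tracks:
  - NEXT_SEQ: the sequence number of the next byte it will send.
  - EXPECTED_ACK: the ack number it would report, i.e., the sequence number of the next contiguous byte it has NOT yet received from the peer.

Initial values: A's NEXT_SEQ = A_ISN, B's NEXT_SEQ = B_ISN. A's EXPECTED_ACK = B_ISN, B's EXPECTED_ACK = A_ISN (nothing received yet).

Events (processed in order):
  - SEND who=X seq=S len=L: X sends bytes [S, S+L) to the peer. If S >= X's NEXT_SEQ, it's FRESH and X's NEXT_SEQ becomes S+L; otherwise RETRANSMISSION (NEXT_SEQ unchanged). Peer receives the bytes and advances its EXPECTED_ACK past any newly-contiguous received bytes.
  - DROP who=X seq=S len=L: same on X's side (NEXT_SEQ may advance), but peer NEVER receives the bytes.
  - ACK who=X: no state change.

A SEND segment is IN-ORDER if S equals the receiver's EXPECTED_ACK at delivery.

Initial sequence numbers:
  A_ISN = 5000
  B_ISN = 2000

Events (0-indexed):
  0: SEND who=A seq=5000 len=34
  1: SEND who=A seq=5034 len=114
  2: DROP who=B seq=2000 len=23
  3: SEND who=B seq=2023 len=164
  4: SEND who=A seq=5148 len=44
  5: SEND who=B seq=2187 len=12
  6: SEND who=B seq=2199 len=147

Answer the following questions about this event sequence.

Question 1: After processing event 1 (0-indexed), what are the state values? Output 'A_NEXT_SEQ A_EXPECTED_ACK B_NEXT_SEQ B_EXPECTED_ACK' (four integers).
After event 0: A_seq=5034 A_ack=2000 B_seq=2000 B_ack=5034
After event 1: A_seq=5148 A_ack=2000 B_seq=2000 B_ack=5148

5148 2000 2000 5148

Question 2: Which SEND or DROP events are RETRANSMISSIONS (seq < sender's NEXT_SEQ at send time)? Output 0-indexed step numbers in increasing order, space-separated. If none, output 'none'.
Step 0: SEND seq=5000 -> fresh
Step 1: SEND seq=5034 -> fresh
Step 2: DROP seq=2000 -> fresh
Step 3: SEND seq=2023 -> fresh
Step 4: SEND seq=5148 -> fresh
Step 5: SEND seq=2187 -> fresh
Step 6: SEND seq=2199 -> fresh

Answer: none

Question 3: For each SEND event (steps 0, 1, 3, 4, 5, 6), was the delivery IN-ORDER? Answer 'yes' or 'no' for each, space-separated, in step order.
Answer: yes yes no yes no no

Derivation:
Step 0: SEND seq=5000 -> in-order
Step 1: SEND seq=5034 -> in-order
Step 3: SEND seq=2023 -> out-of-order
Step 4: SEND seq=5148 -> in-order
Step 5: SEND seq=2187 -> out-of-order
Step 6: SEND seq=2199 -> out-of-order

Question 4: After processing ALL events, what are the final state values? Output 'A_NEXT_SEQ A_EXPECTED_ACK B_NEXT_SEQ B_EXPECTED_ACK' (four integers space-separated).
After event 0: A_seq=5034 A_ack=2000 B_seq=2000 B_ack=5034
After event 1: A_seq=5148 A_ack=2000 B_seq=2000 B_ack=5148
After event 2: A_seq=5148 A_ack=2000 B_seq=2023 B_ack=5148
After event 3: A_seq=5148 A_ack=2000 B_seq=2187 B_ack=5148
After event 4: A_seq=5192 A_ack=2000 B_seq=2187 B_ack=5192
After event 5: A_seq=5192 A_ack=2000 B_seq=2199 B_ack=5192
After event 6: A_seq=5192 A_ack=2000 B_seq=2346 B_ack=5192

Answer: 5192 2000 2346 5192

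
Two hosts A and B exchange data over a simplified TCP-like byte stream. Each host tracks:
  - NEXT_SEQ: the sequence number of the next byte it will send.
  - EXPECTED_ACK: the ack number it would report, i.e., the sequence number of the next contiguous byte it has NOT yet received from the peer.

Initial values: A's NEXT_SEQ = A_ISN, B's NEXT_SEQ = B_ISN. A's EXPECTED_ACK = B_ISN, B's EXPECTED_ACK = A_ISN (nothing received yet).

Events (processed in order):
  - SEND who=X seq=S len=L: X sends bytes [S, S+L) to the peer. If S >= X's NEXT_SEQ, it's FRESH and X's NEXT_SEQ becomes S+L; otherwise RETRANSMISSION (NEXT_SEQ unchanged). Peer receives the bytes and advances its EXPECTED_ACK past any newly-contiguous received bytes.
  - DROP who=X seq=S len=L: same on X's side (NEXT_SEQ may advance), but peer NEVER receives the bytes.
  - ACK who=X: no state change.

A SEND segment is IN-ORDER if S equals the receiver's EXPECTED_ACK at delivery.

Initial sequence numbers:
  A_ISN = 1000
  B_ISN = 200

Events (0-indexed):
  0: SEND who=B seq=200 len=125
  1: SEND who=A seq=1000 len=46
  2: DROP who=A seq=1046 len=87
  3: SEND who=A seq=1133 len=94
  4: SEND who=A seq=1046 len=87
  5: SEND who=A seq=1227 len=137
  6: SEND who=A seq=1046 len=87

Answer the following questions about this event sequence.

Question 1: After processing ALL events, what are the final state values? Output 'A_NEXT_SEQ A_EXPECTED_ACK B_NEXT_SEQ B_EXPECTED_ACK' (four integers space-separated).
Answer: 1364 325 325 1364

Derivation:
After event 0: A_seq=1000 A_ack=325 B_seq=325 B_ack=1000
After event 1: A_seq=1046 A_ack=325 B_seq=325 B_ack=1046
After event 2: A_seq=1133 A_ack=325 B_seq=325 B_ack=1046
After event 3: A_seq=1227 A_ack=325 B_seq=325 B_ack=1046
After event 4: A_seq=1227 A_ack=325 B_seq=325 B_ack=1227
After event 5: A_seq=1364 A_ack=325 B_seq=325 B_ack=1364
After event 6: A_seq=1364 A_ack=325 B_seq=325 B_ack=1364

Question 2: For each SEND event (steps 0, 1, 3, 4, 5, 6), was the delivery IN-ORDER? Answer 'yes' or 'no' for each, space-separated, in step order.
Step 0: SEND seq=200 -> in-order
Step 1: SEND seq=1000 -> in-order
Step 3: SEND seq=1133 -> out-of-order
Step 4: SEND seq=1046 -> in-order
Step 5: SEND seq=1227 -> in-order
Step 6: SEND seq=1046 -> out-of-order

Answer: yes yes no yes yes no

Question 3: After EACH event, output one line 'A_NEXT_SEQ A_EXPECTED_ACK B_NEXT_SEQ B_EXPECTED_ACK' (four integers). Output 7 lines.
1000 325 325 1000
1046 325 325 1046
1133 325 325 1046
1227 325 325 1046
1227 325 325 1227
1364 325 325 1364
1364 325 325 1364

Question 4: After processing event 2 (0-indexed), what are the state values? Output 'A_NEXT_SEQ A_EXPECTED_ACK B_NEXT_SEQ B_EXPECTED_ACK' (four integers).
After event 0: A_seq=1000 A_ack=325 B_seq=325 B_ack=1000
After event 1: A_seq=1046 A_ack=325 B_seq=325 B_ack=1046
After event 2: A_seq=1133 A_ack=325 B_seq=325 B_ack=1046

1133 325 325 1046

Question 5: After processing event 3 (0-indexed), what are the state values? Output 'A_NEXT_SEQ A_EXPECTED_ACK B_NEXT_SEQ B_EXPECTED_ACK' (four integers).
After event 0: A_seq=1000 A_ack=325 B_seq=325 B_ack=1000
After event 1: A_seq=1046 A_ack=325 B_seq=325 B_ack=1046
After event 2: A_seq=1133 A_ack=325 B_seq=325 B_ack=1046
After event 3: A_seq=1227 A_ack=325 B_seq=325 B_ack=1046

1227 325 325 1046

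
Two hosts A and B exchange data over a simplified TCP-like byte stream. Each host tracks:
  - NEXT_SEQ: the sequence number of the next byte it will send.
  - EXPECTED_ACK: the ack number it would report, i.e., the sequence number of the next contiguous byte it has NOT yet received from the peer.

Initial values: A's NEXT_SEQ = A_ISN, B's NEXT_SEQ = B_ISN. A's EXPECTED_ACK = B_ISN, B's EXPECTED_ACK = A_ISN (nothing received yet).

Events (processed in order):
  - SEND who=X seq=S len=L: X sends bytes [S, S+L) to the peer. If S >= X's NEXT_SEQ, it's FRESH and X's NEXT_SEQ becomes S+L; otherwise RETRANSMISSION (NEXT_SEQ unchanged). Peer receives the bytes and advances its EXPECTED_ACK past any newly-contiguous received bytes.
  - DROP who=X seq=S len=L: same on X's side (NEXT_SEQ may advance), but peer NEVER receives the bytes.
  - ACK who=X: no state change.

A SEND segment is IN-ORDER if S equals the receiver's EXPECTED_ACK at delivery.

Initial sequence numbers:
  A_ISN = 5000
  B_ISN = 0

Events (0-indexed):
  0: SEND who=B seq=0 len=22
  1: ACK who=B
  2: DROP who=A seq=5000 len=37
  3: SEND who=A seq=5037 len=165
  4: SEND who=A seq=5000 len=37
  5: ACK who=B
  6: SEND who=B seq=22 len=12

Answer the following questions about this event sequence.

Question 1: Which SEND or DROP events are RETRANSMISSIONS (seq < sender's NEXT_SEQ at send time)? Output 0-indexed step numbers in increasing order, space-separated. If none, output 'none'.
Step 0: SEND seq=0 -> fresh
Step 2: DROP seq=5000 -> fresh
Step 3: SEND seq=5037 -> fresh
Step 4: SEND seq=5000 -> retransmit
Step 6: SEND seq=22 -> fresh

Answer: 4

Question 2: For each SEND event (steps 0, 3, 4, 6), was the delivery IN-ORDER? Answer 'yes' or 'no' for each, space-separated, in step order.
Answer: yes no yes yes

Derivation:
Step 0: SEND seq=0 -> in-order
Step 3: SEND seq=5037 -> out-of-order
Step 4: SEND seq=5000 -> in-order
Step 6: SEND seq=22 -> in-order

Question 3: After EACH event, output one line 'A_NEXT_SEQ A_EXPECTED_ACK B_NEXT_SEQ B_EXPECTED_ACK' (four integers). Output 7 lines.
5000 22 22 5000
5000 22 22 5000
5037 22 22 5000
5202 22 22 5000
5202 22 22 5202
5202 22 22 5202
5202 34 34 5202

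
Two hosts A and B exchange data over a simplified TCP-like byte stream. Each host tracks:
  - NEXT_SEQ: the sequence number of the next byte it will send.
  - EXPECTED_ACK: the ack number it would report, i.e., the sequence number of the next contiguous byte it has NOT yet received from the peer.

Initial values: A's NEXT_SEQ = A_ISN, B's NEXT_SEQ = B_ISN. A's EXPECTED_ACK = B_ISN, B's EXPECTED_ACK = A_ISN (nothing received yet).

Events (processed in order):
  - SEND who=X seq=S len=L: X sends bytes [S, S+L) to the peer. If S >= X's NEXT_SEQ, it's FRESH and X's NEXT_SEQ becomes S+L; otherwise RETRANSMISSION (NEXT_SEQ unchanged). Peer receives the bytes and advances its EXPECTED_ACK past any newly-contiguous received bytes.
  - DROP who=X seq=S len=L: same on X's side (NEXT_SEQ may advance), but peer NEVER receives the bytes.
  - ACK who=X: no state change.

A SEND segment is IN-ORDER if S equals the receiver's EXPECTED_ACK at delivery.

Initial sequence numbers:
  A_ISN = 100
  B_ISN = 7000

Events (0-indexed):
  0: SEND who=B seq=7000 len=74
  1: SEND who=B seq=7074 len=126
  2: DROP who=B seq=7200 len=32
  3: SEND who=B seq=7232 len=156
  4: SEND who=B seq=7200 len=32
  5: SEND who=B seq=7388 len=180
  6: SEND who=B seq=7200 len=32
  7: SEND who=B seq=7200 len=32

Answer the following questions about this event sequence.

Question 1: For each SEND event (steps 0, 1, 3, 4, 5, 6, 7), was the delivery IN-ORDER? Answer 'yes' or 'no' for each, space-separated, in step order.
Answer: yes yes no yes yes no no

Derivation:
Step 0: SEND seq=7000 -> in-order
Step 1: SEND seq=7074 -> in-order
Step 3: SEND seq=7232 -> out-of-order
Step 4: SEND seq=7200 -> in-order
Step 5: SEND seq=7388 -> in-order
Step 6: SEND seq=7200 -> out-of-order
Step 7: SEND seq=7200 -> out-of-order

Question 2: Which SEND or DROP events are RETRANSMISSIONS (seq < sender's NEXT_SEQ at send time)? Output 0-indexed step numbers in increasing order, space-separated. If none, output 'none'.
Answer: 4 6 7

Derivation:
Step 0: SEND seq=7000 -> fresh
Step 1: SEND seq=7074 -> fresh
Step 2: DROP seq=7200 -> fresh
Step 3: SEND seq=7232 -> fresh
Step 4: SEND seq=7200 -> retransmit
Step 5: SEND seq=7388 -> fresh
Step 6: SEND seq=7200 -> retransmit
Step 7: SEND seq=7200 -> retransmit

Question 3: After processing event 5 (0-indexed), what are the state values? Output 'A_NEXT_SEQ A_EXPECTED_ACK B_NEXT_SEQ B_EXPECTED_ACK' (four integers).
After event 0: A_seq=100 A_ack=7074 B_seq=7074 B_ack=100
After event 1: A_seq=100 A_ack=7200 B_seq=7200 B_ack=100
After event 2: A_seq=100 A_ack=7200 B_seq=7232 B_ack=100
After event 3: A_seq=100 A_ack=7200 B_seq=7388 B_ack=100
After event 4: A_seq=100 A_ack=7388 B_seq=7388 B_ack=100
After event 5: A_seq=100 A_ack=7568 B_seq=7568 B_ack=100

100 7568 7568 100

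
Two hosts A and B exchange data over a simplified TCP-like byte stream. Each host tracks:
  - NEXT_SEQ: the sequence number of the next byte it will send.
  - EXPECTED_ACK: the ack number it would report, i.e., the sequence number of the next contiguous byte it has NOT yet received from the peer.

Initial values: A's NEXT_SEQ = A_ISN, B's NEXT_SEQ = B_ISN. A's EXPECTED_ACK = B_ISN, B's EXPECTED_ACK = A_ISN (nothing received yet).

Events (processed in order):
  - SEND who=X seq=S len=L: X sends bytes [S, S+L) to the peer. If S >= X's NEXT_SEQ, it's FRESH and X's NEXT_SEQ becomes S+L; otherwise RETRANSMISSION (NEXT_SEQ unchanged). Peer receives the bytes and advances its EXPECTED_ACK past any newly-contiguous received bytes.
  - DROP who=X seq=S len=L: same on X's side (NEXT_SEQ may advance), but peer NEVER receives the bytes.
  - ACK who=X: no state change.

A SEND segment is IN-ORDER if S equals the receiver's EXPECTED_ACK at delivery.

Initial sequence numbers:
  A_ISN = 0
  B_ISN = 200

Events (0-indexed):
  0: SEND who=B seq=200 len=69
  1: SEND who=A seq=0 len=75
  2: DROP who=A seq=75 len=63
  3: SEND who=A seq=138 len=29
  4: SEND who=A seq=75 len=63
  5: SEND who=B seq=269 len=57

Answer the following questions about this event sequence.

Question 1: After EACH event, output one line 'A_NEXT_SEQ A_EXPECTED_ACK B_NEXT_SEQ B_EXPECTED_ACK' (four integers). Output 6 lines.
0 269 269 0
75 269 269 75
138 269 269 75
167 269 269 75
167 269 269 167
167 326 326 167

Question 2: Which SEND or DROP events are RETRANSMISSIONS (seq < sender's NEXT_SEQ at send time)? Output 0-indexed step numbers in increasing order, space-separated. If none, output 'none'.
Answer: 4

Derivation:
Step 0: SEND seq=200 -> fresh
Step 1: SEND seq=0 -> fresh
Step 2: DROP seq=75 -> fresh
Step 3: SEND seq=138 -> fresh
Step 4: SEND seq=75 -> retransmit
Step 5: SEND seq=269 -> fresh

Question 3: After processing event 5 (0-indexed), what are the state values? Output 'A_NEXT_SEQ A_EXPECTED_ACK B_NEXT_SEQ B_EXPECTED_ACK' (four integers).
After event 0: A_seq=0 A_ack=269 B_seq=269 B_ack=0
After event 1: A_seq=75 A_ack=269 B_seq=269 B_ack=75
After event 2: A_seq=138 A_ack=269 B_seq=269 B_ack=75
After event 3: A_seq=167 A_ack=269 B_seq=269 B_ack=75
After event 4: A_seq=167 A_ack=269 B_seq=269 B_ack=167
After event 5: A_seq=167 A_ack=326 B_seq=326 B_ack=167

167 326 326 167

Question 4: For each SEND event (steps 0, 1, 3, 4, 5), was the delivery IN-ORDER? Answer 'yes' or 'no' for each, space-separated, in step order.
Step 0: SEND seq=200 -> in-order
Step 1: SEND seq=0 -> in-order
Step 3: SEND seq=138 -> out-of-order
Step 4: SEND seq=75 -> in-order
Step 5: SEND seq=269 -> in-order

Answer: yes yes no yes yes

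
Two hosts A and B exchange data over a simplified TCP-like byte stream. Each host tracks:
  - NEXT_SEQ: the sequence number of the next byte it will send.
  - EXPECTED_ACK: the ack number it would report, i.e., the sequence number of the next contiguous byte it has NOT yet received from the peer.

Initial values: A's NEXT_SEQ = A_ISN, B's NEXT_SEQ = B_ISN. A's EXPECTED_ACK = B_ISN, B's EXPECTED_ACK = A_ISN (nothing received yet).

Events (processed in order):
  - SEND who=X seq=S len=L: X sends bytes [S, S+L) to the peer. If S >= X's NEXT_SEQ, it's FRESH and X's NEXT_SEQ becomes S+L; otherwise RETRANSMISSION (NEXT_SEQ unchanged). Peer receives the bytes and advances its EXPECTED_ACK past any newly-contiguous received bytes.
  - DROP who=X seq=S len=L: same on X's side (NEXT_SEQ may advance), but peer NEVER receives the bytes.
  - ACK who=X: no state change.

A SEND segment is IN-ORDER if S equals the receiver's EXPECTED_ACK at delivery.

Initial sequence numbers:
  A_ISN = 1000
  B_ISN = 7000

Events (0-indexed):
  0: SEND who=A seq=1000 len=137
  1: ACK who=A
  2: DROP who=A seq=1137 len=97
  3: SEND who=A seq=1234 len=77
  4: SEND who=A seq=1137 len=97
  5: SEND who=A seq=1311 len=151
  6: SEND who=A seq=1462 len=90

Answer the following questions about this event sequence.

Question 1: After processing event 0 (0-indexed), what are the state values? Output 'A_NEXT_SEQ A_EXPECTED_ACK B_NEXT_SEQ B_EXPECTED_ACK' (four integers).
After event 0: A_seq=1137 A_ack=7000 B_seq=7000 B_ack=1137

1137 7000 7000 1137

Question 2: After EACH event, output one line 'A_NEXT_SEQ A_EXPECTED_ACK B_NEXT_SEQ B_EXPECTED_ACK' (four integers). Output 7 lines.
1137 7000 7000 1137
1137 7000 7000 1137
1234 7000 7000 1137
1311 7000 7000 1137
1311 7000 7000 1311
1462 7000 7000 1462
1552 7000 7000 1552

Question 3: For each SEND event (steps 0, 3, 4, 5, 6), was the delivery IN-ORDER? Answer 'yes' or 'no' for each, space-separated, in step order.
Step 0: SEND seq=1000 -> in-order
Step 3: SEND seq=1234 -> out-of-order
Step 4: SEND seq=1137 -> in-order
Step 5: SEND seq=1311 -> in-order
Step 6: SEND seq=1462 -> in-order

Answer: yes no yes yes yes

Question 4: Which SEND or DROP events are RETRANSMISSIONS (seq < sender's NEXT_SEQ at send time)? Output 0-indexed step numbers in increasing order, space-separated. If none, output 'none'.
Answer: 4

Derivation:
Step 0: SEND seq=1000 -> fresh
Step 2: DROP seq=1137 -> fresh
Step 3: SEND seq=1234 -> fresh
Step 4: SEND seq=1137 -> retransmit
Step 5: SEND seq=1311 -> fresh
Step 6: SEND seq=1462 -> fresh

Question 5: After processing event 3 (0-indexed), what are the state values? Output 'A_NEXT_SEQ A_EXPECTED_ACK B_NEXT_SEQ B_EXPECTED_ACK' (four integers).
After event 0: A_seq=1137 A_ack=7000 B_seq=7000 B_ack=1137
After event 1: A_seq=1137 A_ack=7000 B_seq=7000 B_ack=1137
After event 2: A_seq=1234 A_ack=7000 B_seq=7000 B_ack=1137
After event 3: A_seq=1311 A_ack=7000 B_seq=7000 B_ack=1137

1311 7000 7000 1137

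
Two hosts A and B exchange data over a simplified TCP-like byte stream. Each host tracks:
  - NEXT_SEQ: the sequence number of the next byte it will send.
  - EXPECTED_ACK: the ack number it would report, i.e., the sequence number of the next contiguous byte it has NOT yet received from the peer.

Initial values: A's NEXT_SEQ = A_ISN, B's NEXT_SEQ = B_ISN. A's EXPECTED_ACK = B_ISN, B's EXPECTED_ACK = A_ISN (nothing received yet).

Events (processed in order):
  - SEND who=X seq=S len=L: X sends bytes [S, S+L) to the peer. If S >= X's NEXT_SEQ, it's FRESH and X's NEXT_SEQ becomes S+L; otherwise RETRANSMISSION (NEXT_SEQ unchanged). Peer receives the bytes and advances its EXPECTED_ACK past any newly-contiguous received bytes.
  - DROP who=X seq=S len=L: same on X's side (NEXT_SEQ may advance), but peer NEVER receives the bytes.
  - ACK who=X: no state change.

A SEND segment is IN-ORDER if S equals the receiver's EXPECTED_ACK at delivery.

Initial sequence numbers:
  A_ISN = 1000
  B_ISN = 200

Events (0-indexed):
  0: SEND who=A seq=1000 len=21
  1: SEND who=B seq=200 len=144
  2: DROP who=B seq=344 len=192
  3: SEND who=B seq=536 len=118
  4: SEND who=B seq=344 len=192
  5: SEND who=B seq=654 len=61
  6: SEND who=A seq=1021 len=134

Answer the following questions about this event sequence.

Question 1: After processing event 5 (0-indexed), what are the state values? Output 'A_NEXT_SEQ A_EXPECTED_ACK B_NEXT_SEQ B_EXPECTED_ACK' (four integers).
After event 0: A_seq=1021 A_ack=200 B_seq=200 B_ack=1021
After event 1: A_seq=1021 A_ack=344 B_seq=344 B_ack=1021
After event 2: A_seq=1021 A_ack=344 B_seq=536 B_ack=1021
After event 3: A_seq=1021 A_ack=344 B_seq=654 B_ack=1021
After event 4: A_seq=1021 A_ack=654 B_seq=654 B_ack=1021
After event 5: A_seq=1021 A_ack=715 B_seq=715 B_ack=1021

1021 715 715 1021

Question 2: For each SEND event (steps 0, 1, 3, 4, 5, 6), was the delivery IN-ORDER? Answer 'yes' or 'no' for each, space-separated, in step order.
Answer: yes yes no yes yes yes

Derivation:
Step 0: SEND seq=1000 -> in-order
Step 1: SEND seq=200 -> in-order
Step 3: SEND seq=536 -> out-of-order
Step 4: SEND seq=344 -> in-order
Step 5: SEND seq=654 -> in-order
Step 6: SEND seq=1021 -> in-order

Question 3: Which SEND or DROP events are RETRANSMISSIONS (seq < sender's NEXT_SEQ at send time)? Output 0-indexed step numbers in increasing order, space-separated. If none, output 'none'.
Answer: 4

Derivation:
Step 0: SEND seq=1000 -> fresh
Step 1: SEND seq=200 -> fresh
Step 2: DROP seq=344 -> fresh
Step 3: SEND seq=536 -> fresh
Step 4: SEND seq=344 -> retransmit
Step 5: SEND seq=654 -> fresh
Step 6: SEND seq=1021 -> fresh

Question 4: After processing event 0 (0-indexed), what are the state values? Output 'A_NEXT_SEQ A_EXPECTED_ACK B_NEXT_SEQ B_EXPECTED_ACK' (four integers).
After event 0: A_seq=1021 A_ack=200 B_seq=200 B_ack=1021

1021 200 200 1021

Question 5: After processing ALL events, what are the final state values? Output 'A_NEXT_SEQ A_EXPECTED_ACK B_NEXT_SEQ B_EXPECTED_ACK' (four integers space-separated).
Answer: 1155 715 715 1155

Derivation:
After event 0: A_seq=1021 A_ack=200 B_seq=200 B_ack=1021
After event 1: A_seq=1021 A_ack=344 B_seq=344 B_ack=1021
After event 2: A_seq=1021 A_ack=344 B_seq=536 B_ack=1021
After event 3: A_seq=1021 A_ack=344 B_seq=654 B_ack=1021
After event 4: A_seq=1021 A_ack=654 B_seq=654 B_ack=1021
After event 5: A_seq=1021 A_ack=715 B_seq=715 B_ack=1021
After event 6: A_seq=1155 A_ack=715 B_seq=715 B_ack=1155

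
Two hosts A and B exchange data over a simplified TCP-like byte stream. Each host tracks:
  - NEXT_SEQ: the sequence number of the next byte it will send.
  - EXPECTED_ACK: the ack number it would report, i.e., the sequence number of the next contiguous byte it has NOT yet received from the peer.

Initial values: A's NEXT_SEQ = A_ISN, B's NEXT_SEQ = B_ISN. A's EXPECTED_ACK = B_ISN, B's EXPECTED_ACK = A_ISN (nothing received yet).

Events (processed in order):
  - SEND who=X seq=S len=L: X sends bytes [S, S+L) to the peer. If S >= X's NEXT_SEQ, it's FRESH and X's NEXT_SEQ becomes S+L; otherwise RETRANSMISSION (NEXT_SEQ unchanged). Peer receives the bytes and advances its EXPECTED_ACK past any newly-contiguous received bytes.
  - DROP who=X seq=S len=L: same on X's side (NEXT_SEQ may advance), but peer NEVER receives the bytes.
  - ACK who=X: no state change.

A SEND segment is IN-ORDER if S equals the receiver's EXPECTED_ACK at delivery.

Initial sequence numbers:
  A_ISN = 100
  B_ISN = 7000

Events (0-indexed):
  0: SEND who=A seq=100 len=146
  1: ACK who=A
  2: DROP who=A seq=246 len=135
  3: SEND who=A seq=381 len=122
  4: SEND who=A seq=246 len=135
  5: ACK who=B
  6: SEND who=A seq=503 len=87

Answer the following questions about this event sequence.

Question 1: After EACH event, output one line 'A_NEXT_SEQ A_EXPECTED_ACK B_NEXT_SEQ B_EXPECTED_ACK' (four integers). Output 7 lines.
246 7000 7000 246
246 7000 7000 246
381 7000 7000 246
503 7000 7000 246
503 7000 7000 503
503 7000 7000 503
590 7000 7000 590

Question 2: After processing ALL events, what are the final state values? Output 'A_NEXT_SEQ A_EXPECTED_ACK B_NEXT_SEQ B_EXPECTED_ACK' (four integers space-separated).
Answer: 590 7000 7000 590

Derivation:
After event 0: A_seq=246 A_ack=7000 B_seq=7000 B_ack=246
After event 1: A_seq=246 A_ack=7000 B_seq=7000 B_ack=246
After event 2: A_seq=381 A_ack=7000 B_seq=7000 B_ack=246
After event 3: A_seq=503 A_ack=7000 B_seq=7000 B_ack=246
After event 4: A_seq=503 A_ack=7000 B_seq=7000 B_ack=503
After event 5: A_seq=503 A_ack=7000 B_seq=7000 B_ack=503
After event 6: A_seq=590 A_ack=7000 B_seq=7000 B_ack=590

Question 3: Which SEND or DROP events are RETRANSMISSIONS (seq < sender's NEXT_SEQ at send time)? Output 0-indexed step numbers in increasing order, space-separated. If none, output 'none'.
Step 0: SEND seq=100 -> fresh
Step 2: DROP seq=246 -> fresh
Step 3: SEND seq=381 -> fresh
Step 4: SEND seq=246 -> retransmit
Step 6: SEND seq=503 -> fresh

Answer: 4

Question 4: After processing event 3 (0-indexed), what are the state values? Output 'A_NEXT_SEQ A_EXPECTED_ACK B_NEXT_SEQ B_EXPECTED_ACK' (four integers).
After event 0: A_seq=246 A_ack=7000 B_seq=7000 B_ack=246
After event 1: A_seq=246 A_ack=7000 B_seq=7000 B_ack=246
After event 2: A_seq=381 A_ack=7000 B_seq=7000 B_ack=246
After event 3: A_seq=503 A_ack=7000 B_seq=7000 B_ack=246

503 7000 7000 246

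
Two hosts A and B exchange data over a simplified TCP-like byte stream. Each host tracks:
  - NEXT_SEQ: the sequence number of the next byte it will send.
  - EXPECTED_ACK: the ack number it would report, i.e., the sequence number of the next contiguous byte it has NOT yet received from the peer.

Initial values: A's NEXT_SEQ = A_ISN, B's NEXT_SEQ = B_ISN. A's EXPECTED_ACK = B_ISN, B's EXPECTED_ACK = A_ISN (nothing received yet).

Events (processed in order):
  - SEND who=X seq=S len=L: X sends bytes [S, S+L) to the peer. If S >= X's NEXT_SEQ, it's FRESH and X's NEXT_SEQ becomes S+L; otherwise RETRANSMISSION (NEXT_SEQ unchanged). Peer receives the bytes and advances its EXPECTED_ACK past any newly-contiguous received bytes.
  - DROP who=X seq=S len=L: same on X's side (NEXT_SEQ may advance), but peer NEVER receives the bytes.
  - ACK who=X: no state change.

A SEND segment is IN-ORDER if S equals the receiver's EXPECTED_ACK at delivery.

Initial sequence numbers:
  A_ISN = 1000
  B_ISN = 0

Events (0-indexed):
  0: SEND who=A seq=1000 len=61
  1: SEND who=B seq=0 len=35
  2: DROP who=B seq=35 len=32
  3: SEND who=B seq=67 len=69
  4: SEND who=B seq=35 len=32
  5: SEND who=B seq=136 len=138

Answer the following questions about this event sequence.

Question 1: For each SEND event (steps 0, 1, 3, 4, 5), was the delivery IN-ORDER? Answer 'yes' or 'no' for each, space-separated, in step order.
Answer: yes yes no yes yes

Derivation:
Step 0: SEND seq=1000 -> in-order
Step 1: SEND seq=0 -> in-order
Step 3: SEND seq=67 -> out-of-order
Step 4: SEND seq=35 -> in-order
Step 5: SEND seq=136 -> in-order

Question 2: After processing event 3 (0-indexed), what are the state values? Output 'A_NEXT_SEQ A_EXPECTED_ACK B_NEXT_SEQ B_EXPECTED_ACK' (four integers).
After event 0: A_seq=1061 A_ack=0 B_seq=0 B_ack=1061
After event 1: A_seq=1061 A_ack=35 B_seq=35 B_ack=1061
After event 2: A_seq=1061 A_ack=35 B_seq=67 B_ack=1061
After event 3: A_seq=1061 A_ack=35 B_seq=136 B_ack=1061

1061 35 136 1061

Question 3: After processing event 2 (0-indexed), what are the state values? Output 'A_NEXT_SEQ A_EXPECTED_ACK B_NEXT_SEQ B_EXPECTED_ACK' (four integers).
After event 0: A_seq=1061 A_ack=0 B_seq=0 B_ack=1061
After event 1: A_seq=1061 A_ack=35 B_seq=35 B_ack=1061
After event 2: A_seq=1061 A_ack=35 B_seq=67 B_ack=1061

1061 35 67 1061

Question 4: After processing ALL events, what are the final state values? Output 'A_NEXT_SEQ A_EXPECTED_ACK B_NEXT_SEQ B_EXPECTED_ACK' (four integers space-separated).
After event 0: A_seq=1061 A_ack=0 B_seq=0 B_ack=1061
After event 1: A_seq=1061 A_ack=35 B_seq=35 B_ack=1061
After event 2: A_seq=1061 A_ack=35 B_seq=67 B_ack=1061
After event 3: A_seq=1061 A_ack=35 B_seq=136 B_ack=1061
After event 4: A_seq=1061 A_ack=136 B_seq=136 B_ack=1061
After event 5: A_seq=1061 A_ack=274 B_seq=274 B_ack=1061

Answer: 1061 274 274 1061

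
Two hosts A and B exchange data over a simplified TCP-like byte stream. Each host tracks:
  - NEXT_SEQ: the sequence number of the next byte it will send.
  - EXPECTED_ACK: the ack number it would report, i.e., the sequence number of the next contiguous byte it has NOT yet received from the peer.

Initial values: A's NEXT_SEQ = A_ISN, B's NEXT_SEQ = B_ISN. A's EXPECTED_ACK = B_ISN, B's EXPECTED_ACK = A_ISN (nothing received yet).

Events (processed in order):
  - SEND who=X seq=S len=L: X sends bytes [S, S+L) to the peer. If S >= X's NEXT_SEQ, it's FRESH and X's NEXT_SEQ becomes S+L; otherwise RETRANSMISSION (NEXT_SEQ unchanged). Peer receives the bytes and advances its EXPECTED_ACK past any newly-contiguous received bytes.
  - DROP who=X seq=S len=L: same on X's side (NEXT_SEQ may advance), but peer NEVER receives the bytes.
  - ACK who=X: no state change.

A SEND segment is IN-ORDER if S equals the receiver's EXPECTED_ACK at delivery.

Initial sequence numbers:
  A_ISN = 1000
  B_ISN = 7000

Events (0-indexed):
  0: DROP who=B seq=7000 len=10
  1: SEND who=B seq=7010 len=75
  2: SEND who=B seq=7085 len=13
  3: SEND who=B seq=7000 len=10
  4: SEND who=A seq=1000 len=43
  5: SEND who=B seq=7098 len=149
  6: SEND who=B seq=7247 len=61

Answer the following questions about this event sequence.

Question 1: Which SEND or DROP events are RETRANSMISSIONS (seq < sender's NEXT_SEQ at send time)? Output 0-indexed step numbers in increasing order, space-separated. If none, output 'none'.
Step 0: DROP seq=7000 -> fresh
Step 1: SEND seq=7010 -> fresh
Step 2: SEND seq=7085 -> fresh
Step 3: SEND seq=7000 -> retransmit
Step 4: SEND seq=1000 -> fresh
Step 5: SEND seq=7098 -> fresh
Step 6: SEND seq=7247 -> fresh

Answer: 3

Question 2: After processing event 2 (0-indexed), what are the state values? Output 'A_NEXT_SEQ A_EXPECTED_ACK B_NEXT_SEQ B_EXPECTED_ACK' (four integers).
After event 0: A_seq=1000 A_ack=7000 B_seq=7010 B_ack=1000
After event 1: A_seq=1000 A_ack=7000 B_seq=7085 B_ack=1000
After event 2: A_seq=1000 A_ack=7000 B_seq=7098 B_ack=1000

1000 7000 7098 1000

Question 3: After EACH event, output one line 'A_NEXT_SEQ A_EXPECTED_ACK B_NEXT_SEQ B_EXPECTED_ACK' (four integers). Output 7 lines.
1000 7000 7010 1000
1000 7000 7085 1000
1000 7000 7098 1000
1000 7098 7098 1000
1043 7098 7098 1043
1043 7247 7247 1043
1043 7308 7308 1043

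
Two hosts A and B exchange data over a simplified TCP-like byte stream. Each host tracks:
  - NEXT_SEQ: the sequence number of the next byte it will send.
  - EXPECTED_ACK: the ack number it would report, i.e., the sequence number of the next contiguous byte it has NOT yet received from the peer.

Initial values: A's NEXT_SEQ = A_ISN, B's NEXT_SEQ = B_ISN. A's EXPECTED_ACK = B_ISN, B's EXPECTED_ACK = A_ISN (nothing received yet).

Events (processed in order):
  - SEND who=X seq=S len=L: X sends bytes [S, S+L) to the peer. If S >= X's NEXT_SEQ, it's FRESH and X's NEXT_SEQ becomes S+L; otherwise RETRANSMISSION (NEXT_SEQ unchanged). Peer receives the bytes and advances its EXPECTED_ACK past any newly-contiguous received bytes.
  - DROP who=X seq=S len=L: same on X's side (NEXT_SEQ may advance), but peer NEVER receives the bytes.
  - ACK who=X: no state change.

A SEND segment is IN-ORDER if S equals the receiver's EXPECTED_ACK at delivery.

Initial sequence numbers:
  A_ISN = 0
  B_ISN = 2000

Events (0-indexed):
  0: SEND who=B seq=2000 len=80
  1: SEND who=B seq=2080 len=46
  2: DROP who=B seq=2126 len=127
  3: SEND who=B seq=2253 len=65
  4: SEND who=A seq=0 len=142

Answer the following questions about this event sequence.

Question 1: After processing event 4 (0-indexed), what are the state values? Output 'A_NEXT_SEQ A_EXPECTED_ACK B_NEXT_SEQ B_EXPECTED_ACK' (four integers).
After event 0: A_seq=0 A_ack=2080 B_seq=2080 B_ack=0
After event 1: A_seq=0 A_ack=2126 B_seq=2126 B_ack=0
After event 2: A_seq=0 A_ack=2126 B_seq=2253 B_ack=0
After event 3: A_seq=0 A_ack=2126 B_seq=2318 B_ack=0
After event 4: A_seq=142 A_ack=2126 B_seq=2318 B_ack=142

142 2126 2318 142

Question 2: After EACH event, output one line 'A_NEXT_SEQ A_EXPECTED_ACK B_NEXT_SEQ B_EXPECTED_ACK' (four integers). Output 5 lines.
0 2080 2080 0
0 2126 2126 0
0 2126 2253 0
0 2126 2318 0
142 2126 2318 142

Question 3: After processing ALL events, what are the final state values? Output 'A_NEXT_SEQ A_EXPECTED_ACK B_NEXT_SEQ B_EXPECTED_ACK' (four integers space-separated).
After event 0: A_seq=0 A_ack=2080 B_seq=2080 B_ack=0
After event 1: A_seq=0 A_ack=2126 B_seq=2126 B_ack=0
After event 2: A_seq=0 A_ack=2126 B_seq=2253 B_ack=0
After event 3: A_seq=0 A_ack=2126 B_seq=2318 B_ack=0
After event 4: A_seq=142 A_ack=2126 B_seq=2318 B_ack=142

Answer: 142 2126 2318 142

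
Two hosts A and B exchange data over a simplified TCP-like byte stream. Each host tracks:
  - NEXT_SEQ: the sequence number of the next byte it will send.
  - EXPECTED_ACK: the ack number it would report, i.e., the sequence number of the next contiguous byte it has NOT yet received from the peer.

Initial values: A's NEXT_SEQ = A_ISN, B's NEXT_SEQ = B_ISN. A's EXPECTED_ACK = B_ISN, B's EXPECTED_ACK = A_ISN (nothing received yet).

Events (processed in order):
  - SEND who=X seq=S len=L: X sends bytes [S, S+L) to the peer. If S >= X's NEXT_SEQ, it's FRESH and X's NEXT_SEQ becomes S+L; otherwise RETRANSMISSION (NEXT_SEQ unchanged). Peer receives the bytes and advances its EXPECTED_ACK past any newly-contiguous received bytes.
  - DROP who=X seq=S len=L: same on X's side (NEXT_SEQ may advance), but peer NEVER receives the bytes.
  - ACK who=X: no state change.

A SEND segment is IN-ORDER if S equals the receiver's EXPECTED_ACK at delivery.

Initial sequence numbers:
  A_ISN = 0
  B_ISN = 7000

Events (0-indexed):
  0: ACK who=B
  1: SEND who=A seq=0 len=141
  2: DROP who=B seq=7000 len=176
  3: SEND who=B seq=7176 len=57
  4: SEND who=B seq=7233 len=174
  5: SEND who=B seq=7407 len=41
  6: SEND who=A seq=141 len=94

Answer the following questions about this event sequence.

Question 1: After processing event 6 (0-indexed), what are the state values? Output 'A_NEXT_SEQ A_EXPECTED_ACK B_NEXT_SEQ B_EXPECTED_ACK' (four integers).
After event 0: A_seq=0 A_ack=7000 B_seq=7000 B_ack=0
After event 1: A_seq=141 A_ack=7000 B_seq=7000 B_ack=141
After event 2: A_seq=141 A_ack=7000 B_seq=7176 B_ack=141
After event 3: A_seq=141 A_ack=7000 B_seq=7233 B_ack=141
After event 4: A_seq=141 A_ack=7000 B_seq=7407 B_ack=141
After event 5: A_seq=141 A_ack=7000 B_seq=7448 B_ack=141
After event 6: A_seq=235 A_ack=7000 B_seq=7448 B_ack=235

235 7000 7448 235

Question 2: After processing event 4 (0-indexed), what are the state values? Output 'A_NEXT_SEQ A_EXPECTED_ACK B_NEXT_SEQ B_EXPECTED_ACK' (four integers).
After event 0: A_seq=0 A_ack=7000 B_seq=7000 B_ack=0
After event 1: A_seq=141 A_ack=7000 B_seq=7000 B_ack=141
After event 2: A_seq=141 A_ack=7000 B_seq=7176 B_ack=141
After event 3: A_seq=141 A_ack=7000 B_seq=7233 B_ack=141
After event 4: A_seq=141 A_ack=7000 B_seq=7407 B_ack=141

141 7000 7407 141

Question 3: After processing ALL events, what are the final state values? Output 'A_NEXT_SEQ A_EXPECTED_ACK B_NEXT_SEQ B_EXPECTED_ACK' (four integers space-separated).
Answer: 235 7000 7448 235

Derivation:
After event 0: A_seq=0 A_ack=7000 B_seq=7000 B_ack=0
After event 1: A_seq=141 A_ack=7000 B_seq=7000 B_ack=141
After event 2: A_seq=141 A_ack=7000 B_seq=7176 B_ack=141
After event 3: A_seq=141 A_ack=7000 B_seq=7233 B_ack=141
After event 4: A_seq=141 A_ack=7000 B_seq=7407 B_ack=141
After event 5: A_seq=141 A_ack=7000 B_seq=7448 B_ack=141
After event 6: A_seq=235 A_ack=7000 B_seq=7448 B_ack=235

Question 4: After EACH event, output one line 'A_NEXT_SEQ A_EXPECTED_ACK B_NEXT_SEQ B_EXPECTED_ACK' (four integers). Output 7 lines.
0 7000 7000 0
141 7000 7000 141
141 7000 7176 141
141 7000 7233 141
141 7000 7407 141
141 7000 7448 141
235 7000 7448 235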